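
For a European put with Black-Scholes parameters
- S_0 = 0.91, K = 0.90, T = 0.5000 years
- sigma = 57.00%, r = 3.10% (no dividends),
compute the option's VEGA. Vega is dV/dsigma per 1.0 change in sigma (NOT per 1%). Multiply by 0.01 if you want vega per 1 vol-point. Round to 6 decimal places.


Answer: Vega = 0.247691

Derivation:
d1 = 0.2673976053; d2 = -0.1356532600
phi(d1) = 0.3849317347; exp(-qT) = 1.0000000000; exp(-rT) = 0.9846195068
Vega = S * exp(-qT) * phi(d1) * sqrt(T) = 0.9100 * 1.0000000000 * 0.3849317347 * 0.7071067812 = 0.247691


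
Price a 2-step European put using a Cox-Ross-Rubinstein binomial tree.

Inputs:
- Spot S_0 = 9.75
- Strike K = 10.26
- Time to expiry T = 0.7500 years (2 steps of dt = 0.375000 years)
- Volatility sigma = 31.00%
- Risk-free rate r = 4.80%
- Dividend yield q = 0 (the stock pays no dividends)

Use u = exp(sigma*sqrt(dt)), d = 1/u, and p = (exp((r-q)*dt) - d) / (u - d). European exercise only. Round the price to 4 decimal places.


dt = T/N = 0.375000
u = exp(sigma*sqrt(dt)) = 1.209051; d = 1/u = 0.827095
p = (exp((r-q)*dt) - d) / (u - d) = 0.500236
Discount per step: exp(-r*dt) = 0.982161
Stock lattice S(k, i) with i counting down-moves:
  k=0: S(0,0) = 9.7500
  k=1: S(1,0) = 11.7882; S(1,1) = 8.0642
  k=2: S(2,0) = 14.2526; S(2,1) = 9.7500; S(2,2) = 6.6698
Terminal payoffs V(N, i) = max(K - S_T, 0):
  V(2,0) = 0.000000; V(2,1) = 0.510000; V(2,2) = 3.590157
Backward induction: V(k, i) = exp(-r*dt) * [p * V(k+1, i) + (1-p) * V(k+1, i+1)].
  V(1,0) = exp(-r*dt) * [p*0.000000 + (1-p)*0.510000] = 0.250333
  V(1,1) = exp(-r*dt) * [p*0.510000 + (1-p)*3.590157] = 2.012794
  V(0,0) = exp(-r*dt) * [p*0.250333 + (1-p)*2.012794] = 1.110969

Answer: Price = V(0,0) = 1.1110


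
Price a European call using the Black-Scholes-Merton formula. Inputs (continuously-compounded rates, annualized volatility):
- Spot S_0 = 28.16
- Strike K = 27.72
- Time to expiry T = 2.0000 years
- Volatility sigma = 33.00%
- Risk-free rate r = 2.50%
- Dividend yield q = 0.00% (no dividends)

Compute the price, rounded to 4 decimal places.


Answer: Price = 5.9753

Derivation:
d1 = (ln(S/K) + (r - q + 0.5*sigma^2) * T) / (sigma * sqrt(T)) = 0.37422739
d2 = d1 - sigma * sqrt(T) = -0.09246309
exp(-rT) = 0.95122942; exp(-qT) = 1.00000000
C = S_0 * exp(-qT) * N(d1) - K * exp(-rT) * N(d2)
N(d1) = 0.64588242; N(d2) = 0.46316506
C = 28.1600 * 1.00000000 * 0.64588242 - 27.7200 * 0.95122942 * 0.46316506 = 5.9753


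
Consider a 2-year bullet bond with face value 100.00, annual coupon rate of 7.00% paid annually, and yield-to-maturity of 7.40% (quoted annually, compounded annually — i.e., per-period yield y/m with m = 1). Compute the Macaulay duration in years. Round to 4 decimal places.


Answer: Macaulay duration = 1.9344 years

Derivation:
Coupon per period c = face * coupon_rate / m = 7.000000
Periods per year m = 1; per-period yield y/m = 0.074000
Number of cashflows N = 2
Cashflows (t years, CF_t, discount factor 1/(1+y/m)^(m*t), PV):
  t = 1.0000: CF_t = 7.000000, DF = 0.931099, PV = 6.517691
  t = 2.0000: CF_t = 107.000000, DF = 0.866945, PV = 92.763092
Price P = sum_t PV_t = 99.280783
Macaulay numerator sum_t t * PV_t:
  t * PV_t at t = 1.0000: 6.517691
  t * PV_t at t = 2.0000: 185.526183
Macaulay duration D = (sum_t t * PV_t) / P = 192.043874 / 99.280783 = 1.934351


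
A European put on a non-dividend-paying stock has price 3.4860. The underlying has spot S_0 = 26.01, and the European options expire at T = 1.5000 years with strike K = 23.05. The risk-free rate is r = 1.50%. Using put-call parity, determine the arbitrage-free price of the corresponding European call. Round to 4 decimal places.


Answer: Call price = 6.9588

Derivation:
Put-call parity: C - P = S_0 * exp(-qT) - K * exp(-rT).
S_0 * exp(-qT) = 26.0100 * 1.00000000 = 26.01000000
K * exp(-rT) = 23.0500 * 0.97775124 = 22.53716602
C = P + S*exp(-qT) - K*exp(-rT)
C = 3.4860 + 26.01000000 - 22.53716602 = 6.9588


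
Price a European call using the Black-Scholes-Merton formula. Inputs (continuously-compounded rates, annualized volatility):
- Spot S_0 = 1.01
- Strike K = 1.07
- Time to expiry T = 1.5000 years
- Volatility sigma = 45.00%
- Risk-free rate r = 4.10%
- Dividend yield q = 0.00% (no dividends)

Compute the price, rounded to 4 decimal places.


Answer: Price = 0.2208

Derivation:
d1 = (ln(S/K) + (r - q + 0.5*sigma^2) * T) / (sigma * sqrt(T)) = 0.28244736
d2 = d1 - sigma * sqrt(T) = -0.26868783
exp(-rT) = 0.94035295; exp(-qT) = 1.00000000
C = S_0 * exp(-qT) * N(d1) - K * exp(-rT) * N(d2)
N(d1) = 0.61119975; N(d2) = 0.39408496
C = 1.0100 * 1.00000000 * 0.61119975 - 1.0700 * 0.94035295 * 0.39408496 = 0.2208


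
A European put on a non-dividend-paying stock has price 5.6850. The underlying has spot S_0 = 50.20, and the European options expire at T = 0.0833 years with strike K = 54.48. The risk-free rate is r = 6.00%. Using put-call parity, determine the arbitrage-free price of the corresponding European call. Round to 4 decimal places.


Answer: Call price = 1.6766

Derivation:
Put-call parity: C - P = S_0 * exp(-qT) - K * exp(-rT).
S_0 * exp(-qT) = 50.2000 * 1.00000000 = 50.20000000
K * exp(-rT) = 54.4800 * 0.99501447 = 54.20838828
C = P + S*exp(-qT) - K*exp(-rT)
C = 5.6850 + 50.20000000 - 54.20838828 = 1.6766


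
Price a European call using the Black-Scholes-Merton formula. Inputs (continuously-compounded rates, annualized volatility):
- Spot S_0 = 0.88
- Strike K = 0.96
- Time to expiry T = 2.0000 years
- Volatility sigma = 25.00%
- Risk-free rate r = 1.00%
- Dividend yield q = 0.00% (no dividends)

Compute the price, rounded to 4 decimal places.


Answer: Price = 0.0995

Derivation:
d1 = (ln(S/K) + (r - q + 0.5*sigma^2) * T) / (sigma * sqrt(T)) = -0.01276010
d2 = d1 - sigma * sqrt(T) = -0.36631349
exp(-rT) = 0.98019867; exp(-qT) = 1.00000000
C = S_0 * exp(-qT) * N(d1) - K * exp(-rT) * N(d2)
N(d1) = 0.49490959; N(d2) = 0.35706558
C = 0.8800 * 1.00000000 * 0.49490959 - 0.9600 * 0.98019867 * 0.35706558 = 0.0995


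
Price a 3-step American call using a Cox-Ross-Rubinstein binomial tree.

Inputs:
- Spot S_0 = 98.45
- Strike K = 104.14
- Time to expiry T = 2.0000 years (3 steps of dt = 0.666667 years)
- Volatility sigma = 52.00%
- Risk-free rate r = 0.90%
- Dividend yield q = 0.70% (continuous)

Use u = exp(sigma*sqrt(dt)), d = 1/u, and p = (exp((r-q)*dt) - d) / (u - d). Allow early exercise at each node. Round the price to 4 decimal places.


Answer: Price = V(0,0) = 28.2750

Derivation:
dt = T/N = 0.666667
u = exp(sigma*sqrt(dt)) = 1.528945; d = 1/u = 0.654046
p = (exp((r-q)*dt) - d) / (u - d) = 0.396947
Discount per step: exp(-r*dt) = 0.994018
Stock lattice S(k, i) with i counting down-moves:
  k=0: S(0,0) = 98.4500
  k=1: S(1,0) = 150.5247; S(1,1) = 64.3908
  k=2: S(2,0) = 230.1440; S(2,1) = 98.4500; S(2,2) = 42.1145
  k=3: S(3,0) = 351.8776; S(3,1) = 150.5247; S(3,2) = 64.3908; S(3,3) = 27.5448
Terminal payoffs V(N, i) = max(S_T - K, 0):
  V(3,0) = 247.737629; V(3,1) = 46.384675; V(3,2) = 0.000000; V(3,3) = 0.000000
Backward induction: V(k, i) = exp(-r*dt) * [p * V(k+1, i) + (1-p) * V(k+1, i+1)]; then take max(V_cont, immediate exercise) for American.
  V(2,0) = exp(-r*dt) * [p*247.737629 + (1-p)*46.384675] = 125.555477; exercise = 126.004011; V(2,0) = max -> 126.004011
  V(2,1) = exp(-r*dt) * [p*46.384675 + (1-p)*0.000000] = 18.302103; exercise = 0.000000; V(2,1) = max -> 18.302103
  V(2,2) = exp(-r*dt) * [p*0.000000 + (1-p)*0.000000] = 0.000000; exercise = 0.000000; V(2,2) = max -> 0.000000
  V(1,0) = exp(-r*dt) * [p*126.004011 + (1-p)*18.302103] = 60.688797; exercise = 46.384675; V(1,0) = max -> 60.688797
  V(1,1) = exp(-r*dt) * [p*18.302103 + (1-p)*0.000000] = 7.221501; exercise = 0.000000; V(1,1) = max -> 7.221501
  V(0,0) = exp(-r*dt) * [p*60.688797 + (1-p)*7.221501] = 28.275010; exercise = 0.000000; V(0,0) = max -> 28.275010


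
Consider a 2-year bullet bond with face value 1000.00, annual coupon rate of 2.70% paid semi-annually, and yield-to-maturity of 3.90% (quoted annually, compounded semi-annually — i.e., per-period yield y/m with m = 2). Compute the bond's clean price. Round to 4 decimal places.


Coupon per period c = face * coupon_rate / m = 13.500000
Periods per year m = 2; per-period yield y/m = 0.019500
Number of cashflows N = 4
Cashflows (t years, CF_t, discount factor 1/(1+y/m)^(m*t), PV):
  t = 0.5000: CF_t = 13.500000, DF = 0.980873, PV = 13.241785
  t = 1.0000: CF_t = 13.500000, DF = 0.962112, PV = 12.988509
  t = 1.5000: CF_t = 13.500000, DF = 0.943709, PV = 12.740078
  t = 2.0000: CF_t = 1013.500000, DF = 0.925659, PV = 938.155508
Price P = sum_t PV_t = 977.125880

Answer: Price = 977.1259


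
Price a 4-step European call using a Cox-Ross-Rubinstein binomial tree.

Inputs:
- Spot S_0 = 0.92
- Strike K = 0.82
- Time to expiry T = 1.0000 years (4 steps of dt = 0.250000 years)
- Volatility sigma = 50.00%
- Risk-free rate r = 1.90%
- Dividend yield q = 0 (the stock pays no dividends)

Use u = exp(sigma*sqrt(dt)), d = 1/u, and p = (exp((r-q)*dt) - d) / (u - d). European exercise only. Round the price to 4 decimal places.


dt = T/N = 0.250000
u = exp(sigma*sqrt(dt)) = 1.284025; d = 1/u = 0.778801
p = (exp((r-q)*dt) - d) / (u - d) = 0.447248
Discount per step: exp(-r*dt) = 0.995261
Stock lattice S(k, i) with i counting down-moves:
  k=0: S(0,0) = 0.9200
  k=1: S(1,0) = 1.1813; S(1,1) = 0.7165
  k=2: S(2,0) = 1.5168; S(2,1) = 0.9200; S(2,2) = 0.5580
  k=3: S(3,0) = 1.9476; S(3,1) = 1.1813; S(3,2) = 0.7165; S(3,3) = 0.4346
  k=4: S(4,0) = 2.5008; S(4,1) = 1.5168; S(4,2) = 0.9200; S(4,3) = 0.5580; S(4,4) = 0.3384
Terminal payoffs V(N, i) = max(S_T - K, 0):
  V(4,0) = 1.680819; V(4,1) = 0.696824; V(4,2) = 0.100000; V(4,3) = 0.000000; V(4,4) = 0.000000
Backward induction: V(k, i) = exp(-r*dt) * [p * V(k+1, i) + (1-p) * V(k+1, i+1)].
  V(3,0) = exp(-r*dt) * [p*1.680819 + (1-p)*0.696824] = 1.131526
  V(3,1) = exp(-r*dt) * [p*0.696824 + (1-p)*0.100000] = 0.365189
  V(3,2) = exp(-r*dt) * [p*0.100000 + (1-p)*0.000000] = 0.044513
  V(3,3) = exp(-r*dt) * [p*0.000000 + (1-p)*0.000000] = 0.000000
  V(2,0) = exp(-r*dt) * [p*1.131526 + (1-p)*0.365189] = 0.704577
  V(2,1) = exp(-r*dt) * [p*0.365189 + (1-p)*0.044513] = 0.187044
  V(2,2) = exp(-r*dt) * [p*0.044513 + (1-p)*0.000000] = 0.019814
  V(1,0) = exp(-r*dt) * [p*0.704577 + (1-p)*0.187044] = 0.416526
  V(1,1) = exp(-r*dt) * [p*0.187044 + (1-p)*0.019814] = 0.094159
  V(0,0) = exp(-r*dt) * [p*0.416526 + (1-p)*0.094159] = 0.237207

Answer: Price = V(0,0) = 0.2372


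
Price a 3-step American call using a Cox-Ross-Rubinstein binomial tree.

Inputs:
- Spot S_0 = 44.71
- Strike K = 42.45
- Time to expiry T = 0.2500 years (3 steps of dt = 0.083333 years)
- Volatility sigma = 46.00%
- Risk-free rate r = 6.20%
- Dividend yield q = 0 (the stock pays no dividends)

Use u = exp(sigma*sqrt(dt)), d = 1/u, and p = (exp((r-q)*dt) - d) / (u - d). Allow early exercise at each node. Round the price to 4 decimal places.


Answer: Price = V(0,0) = 5.8230

Derivation:
dt = T/N = 0.083333
u = exp(sigma*sqrt(dt)) = 1.142011; d = 1/u = 0.875648
p = (exp((r-q)*dt) - d) / (u - d) = 0.486298
Discount per step: exp(-r*dt) = 0.994847
Stock lattice S(k, i) with i counting down-moves:
  k=0: S(0,0) = 44.7100
  k=1: S(1,0) = 51.0593; S(1,1) = 39.1502
  k=2: S(2,0) = 58.3103; S(2,1) = 44.7100; S(2,2) = 34.2819
  k=3: S(3,0) = 66.5910; S(3,1) = 51.0593; S(3,2) = 39.1502; S(3,3) = 30.0188
Terminal payoffs V(N, i) = max(S_T - K, 0):
  V(3,0) = 24.140963; V(3,1) = 8.609303; V(3,2) = 0.000000; V(3,3) = 0.000000
Backward induction: V(k, i) = exp(-r*dt) * [p * V(k+1, i) + (1-p) * V(k+1, i+1)]; then take max(V_cont, immediate exercise) for American.
  V(2,0) = exp(-r*dt) * [p*24.140963 + (1-p)*8.609303] = 16.079034; exercise = 15.860275; V(2,0) = max -> 16.079034
  V(2,1) = exp(-r*dt) * [p*8.609303 + (1-p)*0.000000] = 4.165115; exercise = 2.260000; V(2,1) = max -> 4.165115
  V(2,2) = exp(-r*dt) * [p*0.000000 + (1-p)*0.000000] = 0.000000; exercise = 0.000000; V(2,2) = max -> 0.000000
  V(1,0) = exp(-r*dt) * [p*16.079034 + (1-p)*4.165115] = 9.907513; exercise = 8.609303; V(1,0) = max -> 9.907513
  V(1,1) = exp(-r*dt) * [p*4.165115 + (1-p)*0.000000] = 2.015050; exercise = 0.000000; V(1,1) = max -> 2.015050
  V(0,0) = exp(-r*dt) * [p*9.907513 + (1-p)*2.015050] = 5.822979; exercise = 2.260000; V(0,0) = max -> 5.822979


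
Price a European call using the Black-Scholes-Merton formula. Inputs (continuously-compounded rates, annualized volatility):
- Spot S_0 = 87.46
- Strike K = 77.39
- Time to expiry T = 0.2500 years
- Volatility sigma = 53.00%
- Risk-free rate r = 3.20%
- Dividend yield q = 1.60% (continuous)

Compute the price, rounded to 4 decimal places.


Answer: Price = 14.7624

Derivation:
d1 = (ln(S/K) + (r - q + 0.5*sigma^2) * T) / (sigma * sqrt(T)) = 0.60919424
d2 = d1 - sigma * sqrt(T) = 0.34419424
exp(-rT) = 0.99203191; exp(-qT) = 0.99600799
C = S_0 * exp(-qT) * N(d1) - K * exp(-rT) * N(d2)
N(d1) = 0.72880215; N(d2) = 0.63464989
C = 87.4600 * 0.99600799 * 0.72880215 - 77.3900 * 0.99203191 * 0.63464989 = 14.7624


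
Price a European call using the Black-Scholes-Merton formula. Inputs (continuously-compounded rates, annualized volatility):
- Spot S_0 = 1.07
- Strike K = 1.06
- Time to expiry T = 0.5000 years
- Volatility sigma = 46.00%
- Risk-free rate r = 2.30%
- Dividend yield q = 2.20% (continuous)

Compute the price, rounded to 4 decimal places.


d1 = (ln(S/K) + (r - q + 0.5*sigma^2) * T) / (sigma * sqrt(T)) = 0.19303935
d2 = d1 - sigma * sqrt(T) = -0.13222977
exp(-rT) = 0.98856587; exp(-qT) = 0.98906028
C = S_0 * exp(-qT) * N(d1) - K * exp(-rT) * N(d2)
N(d1) = 0.57653593; N(d2) = 0.44740128
C = 1.0700 * 0.98906028 * 0.57653593 - 1.0600 * 0.98856587 * 0.44740128 = 0.1413

Answer: Price = 0.1413


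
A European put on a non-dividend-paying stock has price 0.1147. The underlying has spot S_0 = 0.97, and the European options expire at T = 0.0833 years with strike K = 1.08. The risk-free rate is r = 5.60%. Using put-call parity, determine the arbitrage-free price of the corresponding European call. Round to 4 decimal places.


Put-call parity: C - P = S_0 * exp(-qT) - K * exp(-rT).
S_0 * exp(-qT) = 0.9700 * 1.00000000 = 0.97000000
K * exp(-rT) = 1.0800 * 0.99534606 = 1.07497375
C = P + S*exp(-qT) - K*exp(-rT)
C = 0.1147 + 0.97000000 - 1.07497375 = 0.0097

Answer: Call price = 0.0097


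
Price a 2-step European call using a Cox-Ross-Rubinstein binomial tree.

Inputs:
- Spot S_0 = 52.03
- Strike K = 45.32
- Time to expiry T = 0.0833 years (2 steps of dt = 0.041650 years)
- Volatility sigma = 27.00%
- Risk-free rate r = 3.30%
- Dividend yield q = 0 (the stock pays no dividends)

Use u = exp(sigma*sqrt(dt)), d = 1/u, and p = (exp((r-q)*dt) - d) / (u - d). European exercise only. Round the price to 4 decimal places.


Answer: Price = V(0,0) = 6.8344

Derivation:
dt = T/N = 0.041650
u = exp(sigma*sqrt(dt)) = 1.056649; d = 1/u = 0.946388
p = (exp((r-q)*dt) - d) / (u - d) = 0.498702
Discount per step: exp(-r*dt) = 0.998626
Stock lattice S(k, i) with i counting down-moves:
  k=0: S(0,0) = 52.0300
  k=1: S(1,0) = 54.9774; S(1,1) = 49.2406
  k=2: S(2,0) = 58.0919; S(2,1) = 52.0300; S(2,2) = 46.6007
Terminal payoffs V(N, i) = max(S_T - K, 0):
  V(2,0) = 12.771855; V(2,1) = 6.710000; V(2,2) = 1.280696
Backward induction: V(k, i) = exp(-r*dt) * [p * V(k+1, i) + (1-p) * V(k+1, i+1)].
  V(1,0) = exp(-r*dt) * [p*12.771855 + (1-p)*6.710000] = 9.719690
  V(1,1) = exp(-r*dt) * [p*6.710000 + (1-p)*1.280696] = 3.982822
  V(0,0) = exp(-r*dt) * [p*9.719690 + (1-p)*3.982822] = 6.834409


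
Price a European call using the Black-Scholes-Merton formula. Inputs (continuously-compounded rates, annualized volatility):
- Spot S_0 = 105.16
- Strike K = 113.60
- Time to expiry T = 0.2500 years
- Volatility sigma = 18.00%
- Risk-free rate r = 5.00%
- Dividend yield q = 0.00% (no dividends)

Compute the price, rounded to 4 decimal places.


d1 = (ln(S/K) + (r - q + 0.5*sigma^2) * T) / (sigma * sqrt(T)) = -0.67389452
d2 = d1 - sigma * sqrt(T) = -0.76389452
exp(-rT) = 0.98757780; exp(-qT) = 1.00000000
C = S_0 * exp(-qT) * N(d1) - K * exp(-rT) * N(d2)
N(d1) = 0.25018919; N(d2) = 0.22246505
C = 105.1600 * 1.00000000 * 0.25018919 - 113.6000 * 0.98757780 * 0.22246505 = 1.3518

Answer: Price = 1.3518


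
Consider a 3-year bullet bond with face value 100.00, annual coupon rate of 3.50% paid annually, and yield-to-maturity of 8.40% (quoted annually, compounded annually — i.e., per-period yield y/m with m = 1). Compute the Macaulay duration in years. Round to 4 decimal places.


Coupon per period c = face * coupon_rate / m = 3.500000
Periods per year m = 1; per-period yield y/m = 0.084000
Number of cashflows N = 3
Cashflows (t years, CF_t, discount factor 1/(1+y/m)^(m*t), PV):
  t = 1.0000: CF_t = 3.500000, DF = 0.922509, PV = 3.228782
  t = 2.0000: CF_t = 3.500000, DF = 0.851023, PV = 2.978581
  t = 3.0000: CF_t = 103.500000, DF = 0.785077, PV = 81.255451
Price P = sum_t PV_t = 87.462814
Macaulay numerator sum_t t * PV_t:
  t * PV_t at t = 1.0000: 3.228782
  t * PV_t at t = 2.0000: 5.957163
  t * PV_t at t = 3.0000: 243.766352
Macaulay duration D = (sum_t t * PV_t) / P = 252.952297 / 87.462814 = 2.892112

Answer: Macaulay duration = 2.8921 years


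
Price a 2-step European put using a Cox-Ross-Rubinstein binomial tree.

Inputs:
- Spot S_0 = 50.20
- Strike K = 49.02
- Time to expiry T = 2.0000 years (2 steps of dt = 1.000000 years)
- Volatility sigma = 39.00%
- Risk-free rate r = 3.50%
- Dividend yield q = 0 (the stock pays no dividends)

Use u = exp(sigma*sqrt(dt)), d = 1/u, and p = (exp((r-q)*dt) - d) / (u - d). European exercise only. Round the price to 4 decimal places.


dt = T/N = 1.000000
u = exp(sigma*sqrt(dt)) = 1.476981; d = 1/u = 0.677057
p = (exp((r-q)*dt) - d) / (u - d) = 0.448246
Discount per step: exp(-r*dt) = 0.965605
Stock lattice S(k, i) with i counting down-moves:
  k=0: S(0,0) = 50.2000
  k=1: S(1,0) = 74.1444; S(1,1) = 33.9883
  k=2: S(2,0) = 109.5099; S(2,1) = 50.2000; S(2,2) = 23.0120
Terminal payoffs V(N, i) = max(K - S_T, 0):
  V(2,0) = 0.000000; V(2,1) = 0.000000; V(2,2) = 26.008018
Backward induction: V(k, i) = exp(-r*dt) * [p * V(k+1, i) + (1-p) * V(k+1, i+1)].
  V(1,0) = exp(-r*dt) * [p*0.000000 + (1-p)*0.000000] = 0.000000
  V(1,1) = exp(-r*dt) * [p*0.000000 + (1-p)*26.008018] = 13.856461
  V(0,0) = exp(-r*dt) * [p*0.000000 + (1-p)*13.856461] = 7.382396

Answer: Price = V(0,0) = 7.3824


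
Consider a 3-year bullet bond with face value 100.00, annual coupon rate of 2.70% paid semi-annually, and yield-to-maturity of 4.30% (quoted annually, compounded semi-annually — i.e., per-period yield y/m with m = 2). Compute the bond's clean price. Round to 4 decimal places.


Answer: Price = 95.5415

Derivation:
Coupon per period c = face * coupon_rate / m = 1.350000
Periods per year m = 2; per-period yield y/m = 0.021500
Number of cashflows N = 6
Cashflows (t years, CF_t, discount factor 1/(1+y/m)^(m*t), PV):
  t = 0.5000: CF_t = 1.350000, DF = 0.978953, PV = 1.321586
  t = 1.0000: CF_t = 1.350000, DF = 0.958348, PV = 1.293770
  t = 1.5000: CF_t = 1.350000, DF = 0.938177, PV = 1.266539
  t = 2.0000: CF_t = 1.350000, DF = 0.918431, PV = 1.239882
  t = 2.5000: CF_t = 1.350000, DF = 0.899100, PV = 1.213785
  t = 3.0000: CF_t = 101.350000, DF = 0.880177, PV = 89.205889
Price P = sum_t PV_t = 95.541452


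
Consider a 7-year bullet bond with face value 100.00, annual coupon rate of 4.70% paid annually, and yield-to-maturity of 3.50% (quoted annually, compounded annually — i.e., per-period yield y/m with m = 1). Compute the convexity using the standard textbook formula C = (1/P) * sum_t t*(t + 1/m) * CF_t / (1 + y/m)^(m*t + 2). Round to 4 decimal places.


Answer: Convexity = 43.9712

Derivation:
Coupon per period c = face * coupon_rate / m = 4.700000
Periods per year m = 1; per-period yield y/m = 0.035000
Number of cashflows N = 7
Cashflows (t years, CF_t, discount factor 1/(1+y/m)^(m*t), PV):
  t = 1.0000: CF_t = 4.700000, DF = 0.966184, PV = 4.541063
  t = 2.0000: CF_t = 4.700000, DF = 0.933511, PV = 4.387500
  t = 3.0000: CF_t = 4.700000, DF = 0.901943, PV = 4.239131
  t = 4.0000: CF_t = 4.700000, DF = 0.871442, PV = 4.095778
  t = 5.0000: CF_t = 4.700000, DF = 0.841973, PV = 3.957274
  t = 6.0000: CF_t = 4.700000, DF = 0.813501, PV = 3.823453
  t = 7.0000: CF_t = 104.700000, DF = 0.785991, PV = 82.293254
Price P = sum_t PV_t = 107.337453
Convexity numerator sum_t t*(t + 1/m) * CF_t / (1+y/m)^(m*t + 2):
  t = 1.0000: term = 8.478261
  t = 2.0000: term = 24.574671
  t = 3.0000: term = 47.487287
  t = 4.0000: term = 76.469061
  t = 5.0000: term = 110.824725
  t = 6.0000: term = 149.907841
  t = 7.0000: term = 4302.011436
Convexity = (1/P) * sum = 4719.753282 / 107.337453 = 43.971169


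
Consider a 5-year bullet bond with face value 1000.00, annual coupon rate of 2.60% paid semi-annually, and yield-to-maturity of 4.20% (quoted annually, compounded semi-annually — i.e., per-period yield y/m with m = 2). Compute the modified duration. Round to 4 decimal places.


Coupon per period c = face * coupon_rate / m = 13.000000
Periods per year m = 2; per-period yield y/m = 0.021000
Number of cashflows N = 10
Cashflows (t years, CF_t, discount factor 1/(1+y/m)^(m*t), PV):
  t = 0.5000: CF_t = 13.000000, DF = 0.979432, PV = 12.732615
  t = 1.0000: CF_t = 13.000000, DF = 0.959287, PV = 12.470730
  t = 1.5000: CF_t = 13.000000, DF = 0.939556, PV = 12.214231
  t = 2.0000: CF_t = 13.000000, DF = 0.920231, PV = 11.963008
  t = 2.5000: CF_t = 13.000000, DF = 0.901304, PV = 11.716952
  t = 3.0000: CF_t = 13.000000, DF = 0.882766, PV = 11.475957
  t = 3.5000: CF_t = 13.000000, DF = 0.864609, PV = 11.239918
  t = 4.0000: CF_t = 13.000000, DF = 0.846826, PV = 11.008735
  t = 4.5000: CF_t = 13.000000, DF = 0.829408, PV = 10.782307
  t = 5.0000: CF_t = 1013.000000, DF = 0.812349, PV = 822.909402
Price P = sum_t PV_t = 928.513854
First compute Macaulay numerator sum_t t * PV_t:
  t * PV_t at t = 0.5000: 6.366308
  t * PV_t at t = 1.0000: 12.470730
  t * PV_t at t = 1.5000: 18.321346
  t * PV_t at t = 2.0000: 23.926015
  t * PV_t at t = 2.5000: 29.292379
  t * PV_t at t = 3.0000: 34.427870
  t * PV_t at t = 3.5000: 39.339714
  t * PV_t at t = 4.0000: 44.034940
  t * PV_t at t = 4.5000: 48.520379
  t * PV_t at t = 5.0000: 4114.547012
Macaulay duration D = 4371.246694 / 928.513854 = 4.707788
Modified duration = D / (1 + y/m) = 4.707788 / (1 + 0.021000) = 4.610958

Answer: Modified duration = 4.6110


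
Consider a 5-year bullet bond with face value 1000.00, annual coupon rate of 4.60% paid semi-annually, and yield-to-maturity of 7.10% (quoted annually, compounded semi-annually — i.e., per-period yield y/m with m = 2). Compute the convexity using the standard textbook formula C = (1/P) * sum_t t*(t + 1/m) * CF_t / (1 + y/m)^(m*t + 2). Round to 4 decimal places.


Coupon per period c = face * coupon_rate / m = 23.000000
Periods per year m = 2; per-period yield y/m = 0.035500
Number of cashflows N = 10
Cashflows (t years, CF_t, discount factor 1/(1+y/m)^(m*t), PV):
  t = 0.5000: CF_t = 23.000000, DF = 0.965717, PV = 22.211492
  t = 1.0000: CF_t = 23.000000, DF = 0.932609, PV = 21.450016
  t = 1.5000: CF_t = 23.000000, DF = 0.900637, PV = 20.714646
  t = 2.0000: CF_t = 23.000000, DF = 0.869760, PV = 20.004487
  t = 2.5000: CF_t = 23.000000, DF = 0.839942, PV = 19.318674
  t = 3.0000: CF_t = 23.000000, DF = 0.811147, PV = 18.656373
  t = 3.5000: CF_t = 23.000000, DF = 0.783338, PV = 18.016777
  t = 4.0000: CF_t = 23.000000, DF = 0.756483, PV = 17.399109
  t = 4.5000: CF_t = 23.000000, DF = 0.730549, PV = 16.802616
  t = 5.0000: CF_t = 1023.000000, DF = 0.705503, PV = 721.729740
Price P = sum_t PV_t = 896.303932
Convexity numerator sum_t t*(t + 1/m) * CF_t / (1+y/m)^(m*t + 2):
  t = 0.5000: term = 10.357323
  t = 1.0000: term = 30.006731
  t = 1.5000: term = 57.956023
  t = 2.0000: term = 93.281865
  t = 2.5000: term = 135.125831
  t = 3.0000: term = 182.690645
  t = 3.5000: term = 235.236627
  t = 4.0000: term = 292.078311
  t = 4.5000: term = 352.581254
  t = 5.0000: term = 18510.028558
Convexity = (1/P) * sum = 19899.343167 / 896.303932 = 22.201557

Answer: Convexity = 22.2016


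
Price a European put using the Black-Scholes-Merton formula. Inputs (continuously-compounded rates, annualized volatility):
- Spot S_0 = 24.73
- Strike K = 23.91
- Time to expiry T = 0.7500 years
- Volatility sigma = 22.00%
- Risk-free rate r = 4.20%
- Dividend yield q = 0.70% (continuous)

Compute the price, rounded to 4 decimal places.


d1 = (ln(S/K) + (r - q + 0.5*sigma^2) * T) / (sigma * sqrt(T)) = 0.41002524
d2 = d1 - sigma * sqrt(T) = 0.21949965
exp(-rT) = 0.96899096; exp(-qT) = 0.99476376
P = K * exp(-rT) * N(-d2) - S_0 * exp(-qT) * N(-d1)
N(-d1) = 0.34089372; N(-d2) = 0.41313043
P = 23.9100 * 0.96899096 * 0.41313043 - 24.7300 * 0.99476376 * 0.34089372 = 1.1855

Answer: Price = 1.1855


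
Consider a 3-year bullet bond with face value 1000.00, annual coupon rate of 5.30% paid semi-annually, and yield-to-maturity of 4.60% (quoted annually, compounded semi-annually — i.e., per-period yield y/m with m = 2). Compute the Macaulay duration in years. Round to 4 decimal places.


Coupon per period c = face * coupon_rate / m = 26.500000
Periods per year m = 2; per-period yield y/m = 0.023000
Number of cashflows N = 6
Cashflows (t years, CF_t, discount factor 1/(1+y/m)^(m*t), PV):
  t = 0.5000: CF_t = 26.500000, DF = 0.977517, PV = 25.904203
  t = 1.0000: CF_t = 26.500000, DF = 0.955540, PV = 25.321802
  t = 1.5000: CF_t = 26.500000, DF = 0.934056, PV = 24.752495
  t = 2.0000: CF_t = 26.500000, DF = 0.913056, PV = 24.195987
  t = 2.5000: CF_t = 26.500000, DF = 0.892528, PV = 23.651991
  t = 3.0000: CF_t = 1026.500000, DF = 0.872461, PV = 895.581578
Price P = sum_t PV_t = 1019.408055
Macaulay numerator sum_t t * PV_t:
  t * PV_t at t = 0.5000: 12.952102
  t * PV_t at t = 1.0000: 25.321802
  t * PV_t at t = 1.5000: 37.128742
  t * PV_t at t = 2.0000: 48.391974
  t * PV_t at t = 2.5000: 59.129978
  t * PV_t at t = 3.0000: 2686.744733
Macaulay duration D = (sum_t t * PV_t) / P = 2869.669329 / 1019.408055 = 2.815035

Answer: Macaulay duration = 2.8150 years


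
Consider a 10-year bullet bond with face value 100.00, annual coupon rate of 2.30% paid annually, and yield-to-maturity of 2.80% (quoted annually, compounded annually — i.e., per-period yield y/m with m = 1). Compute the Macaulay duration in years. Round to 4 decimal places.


Coupon per period c = face * coupon_rate / m = 2.300000
Periods per year m = 1; per-period yield y/m = 0.028000
Number of cashflows N = 10
Cashflows (t years, CF_t, discount factor 1/(1+y/m)^(m*t), PV):
  t = 1.0000: CF_t = 2.300000, DF = 0.972763, PV = 2.237354
  t = 2.0000: CF_t = 2.300000, DF = 0.946267, PV = 2.176414
  t = 3.0000: CF_t = 2.300000, DF = 0.920493, PV = 2.117135
  t = 4.0000: CF_t = 2.300000, DF = 0.895422, PV = 2.059470
  t = 5.0000: CF_t = 2.300000, DF = 0.871033, PV = 2.003375
  t = 6.0000: CF_t = 2.300000, DF = 0.847308, PV = 1.948808
  t = 7.0000: CF_t = 2.300000, DF = 0.824230, PV = 1.895728
  t = 8.0000: CF_t = 2.300000, DF = 0.801780, PV = 1.844093
  t = 9.0000: CF_t = 2.300000, DF = 0.779941, PV = 1.793865
  t = 10.0000: CF_t = 102.300000, DF = 0.758698, PV = 77.614790
Price P = sum_t PV_t = 95.691033
Macaulay numerator sum_t t * PV_t:
  t * PV_t at t = 1.0000: 2.237354
  t * PV_t at t = 2.0000: 4.352829
  t * PV_t at t = 3.0000: 6.351404
  t * PV_t at t = 4.0000: 8.237878
  t * PV_t at t = 5.0000: 10.016875
  t * PV_t at t = 6.0000: 11.692851
  t * PV_t at t = 7.0000: 13.270096
  t * PV_t at t = 8.0000: 14.752747
  t * PV_t at t = 9.0000: 16.144787
  t * PV_t at t = 10.0000: 776.147901
Macaulay duration D = (sum_t t * PV_t) / P = 863.204722 / 95.691033 = 9.020748

Answer: Macaulay duration = 9.0207 years


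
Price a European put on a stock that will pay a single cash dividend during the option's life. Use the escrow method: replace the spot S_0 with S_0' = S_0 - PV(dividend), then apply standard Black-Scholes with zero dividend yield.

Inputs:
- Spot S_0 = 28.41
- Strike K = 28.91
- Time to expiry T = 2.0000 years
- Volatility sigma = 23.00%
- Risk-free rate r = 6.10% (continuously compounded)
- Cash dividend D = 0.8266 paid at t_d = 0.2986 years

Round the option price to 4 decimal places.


PV(D) = D * exp(-r * t_d) = 0.8266 * 0.98195028 = 0.81168010
S_0' = S_0 - PV(D) = 28.4100 - 0.81168010 = 27.59831990
d1 = (ln(S_0'/K) + (r + sigma^2/2)*T) / (sigma*sqrt(T)) = 0.39495708
d2 = d1 - sigma*sqrt(T) = 0.06968796
exp(-rT) = 0.88514837
N(-d1) = 0.34643728; N(-d2) = 0.47222101
P = K * exp(-rT) * N(-d2) - S_0' * N(-d1) = 28.9100 * 0.88514837 * 0.47222101 - 27.59831990 * 0.34643728 = 2.5229

Answer: Price = 2.5229


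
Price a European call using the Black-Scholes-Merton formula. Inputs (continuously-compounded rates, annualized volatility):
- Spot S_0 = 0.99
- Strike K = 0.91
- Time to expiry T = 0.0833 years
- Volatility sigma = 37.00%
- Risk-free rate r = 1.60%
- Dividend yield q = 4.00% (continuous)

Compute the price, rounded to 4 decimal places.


d1 = (ln(S/K) + (r - q + 0.5*sigma^2) * T) / (sigma * sqrt(T)) = 0.82371306
d2 = d1 - sigma * sqrt(T) = 0.71692462
exp(-rT) = 0.99866809; exp(-qT) = 0.99667354
C = S_0 * exp(-qT) * N(d1) - K * exp(-rT) * N(d2)
N(d1) = 0.79494869; N(d2) = 0.76328969
C = 0.9900 * 0.99667354 * 0.79494869 - 0.9100 * 0.99866809 * 0.76328969 = 0.0907

Answer: Price = 0.0907


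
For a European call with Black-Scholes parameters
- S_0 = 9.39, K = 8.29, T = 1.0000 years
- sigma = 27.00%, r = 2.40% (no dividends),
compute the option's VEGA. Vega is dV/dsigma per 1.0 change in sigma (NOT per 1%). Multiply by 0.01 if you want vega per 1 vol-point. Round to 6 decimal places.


Answer: Vega = 2.961963

Derivation:
d1 = 0.6853530521; d2 = 0.4153530521
phi(d1) = 0.3154380611; exp(-qT) = 1.0000000000; exp(-rT) = 0.9762857098
Vega = S * exp(-qT) * phi(d1) * sqrt(T) = 9.3900 * 1.0000000000 * 0.3154380611 * 1.0000000000 = 2.961963


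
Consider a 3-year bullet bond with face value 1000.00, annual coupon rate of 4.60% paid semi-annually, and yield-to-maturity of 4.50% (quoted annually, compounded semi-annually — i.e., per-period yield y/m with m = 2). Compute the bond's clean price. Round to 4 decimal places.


Answer: Price = 1002.7772

Derivation:
Coupon per period c = face * coupon_rate / m = 23.000000
Periods per year m = 2; per-period yield y/m = 0.022500
Number of cashflows N = 6
Cashflows (t years, CF_t, discount factor 1/(1+y/m)^(m*t), PV):
  t = 0.5000: CF_t = 23.000000, DF = 0.977995, PV = 22.493888
  t = 1.0000: CF_t = 23.000000, DF = 0.956474, PV = 21.998912
  t = 1.5000: CF_t = 23.000000, DF = 0.935427, PV = 21.514828
  t = 2.0000: CF_t = 23.000000, DF = 0.914843, PV = 21.041397
  t = 2.5000: CF_t = 23.000000, DF = 0.894712, PV = 20.578383
  t = 3.0000: CF_t = 1023.000000, DF = 0.875024, PV = 895.149830
Price P = sum_t PV_t = 1002.777238


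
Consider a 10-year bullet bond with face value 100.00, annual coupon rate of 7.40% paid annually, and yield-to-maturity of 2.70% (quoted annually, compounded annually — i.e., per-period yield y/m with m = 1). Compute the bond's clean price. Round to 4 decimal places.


Coupon per period c = face * coupon_rate / m = 7.400000
Periods per year m = 1; per-period yield y/m = 0.027000
Number of cashflows N = 10
Cashflows (t years, CF_t, discount factor 1/(1+y/m)^(m*t), PV):
  t = 1.0000: CF_t = 7.400000, DF = 0.973710, PV = 7.205453
  t = 2.0000: CF_t = 7.400000, DF = 0.948111, PV = 7.016020
  t = 3.0000: CF_t = 7.400000, DF = 0.923185, PV = 6.831568
  t = 4.0000: CF_t = 7.400000, DF = 0.898914, PV = 6.651965
  t = 5.0000: CF_t = 7.400000, DF = 0.875282, PV = 6.477084
  t = 6.0000: CF_t = 7.400000, DF = 0.852270, PV = 6.306800
  t = 7.0000: CF_t = 7.400000, DF = 0.829864, PV = 6.140993
  t = 8.0000: CF_t = 7.400000, DF = 0.808047, PV = 5.979545
  t = 9.0000: CF_t = 7.400000, DF = 0.786803, PV = 5.822342
  t = 10.0000: CF_t = 107.400000, DF = 0.766118, PV = 82.281054
Price P = sum_t PV_t = 140.712824

Answer: Price = 140.7128


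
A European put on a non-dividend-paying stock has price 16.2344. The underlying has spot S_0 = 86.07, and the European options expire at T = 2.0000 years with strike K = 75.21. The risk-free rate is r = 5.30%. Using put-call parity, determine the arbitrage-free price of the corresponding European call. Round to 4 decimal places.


Answer: Call price = 34.6587

Derivation:
Put-call parity: C - P = S_0 * exp(-qT) - K * exp(-rT).
S_0 * exp(-qT) = 86.0700 * 1.00000000 = 86.07000000
K * exp(-rT) = 75.2100 * 0.89942465 = 67.64572778
C = P + S*exp(-qT) - K*exp(-rT)
C = 16.2344 + 86.07000000 - 67.64572778 = 34.6587


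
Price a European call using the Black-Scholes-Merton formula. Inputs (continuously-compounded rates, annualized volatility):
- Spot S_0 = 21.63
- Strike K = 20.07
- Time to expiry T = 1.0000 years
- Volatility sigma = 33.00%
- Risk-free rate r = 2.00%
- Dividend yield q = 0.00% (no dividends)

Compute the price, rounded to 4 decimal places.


Answer: Price = 3.7951

Derivation:
d1 = (ln(S/K) + (r - q + 0.5*sigma^2) * T) / (sigma * sqrt(T)) = 0.45243963
d2 = d1 - sigma * sqrt(T) = 0.12243963
exp(-rT) = 0.98019867; exp(-qT) = 1.00000000
C = S_0 * exp(-qT) * N(d1) - K * exp(-rT) * N(d2)
N(d1) = 0.67452385; N(d2) = 0.54872457
C = 21.6300 * 1.00000000 * 0.67452385 - 20.0700 * 0.98019867 * 0.54872457 = 3.7951


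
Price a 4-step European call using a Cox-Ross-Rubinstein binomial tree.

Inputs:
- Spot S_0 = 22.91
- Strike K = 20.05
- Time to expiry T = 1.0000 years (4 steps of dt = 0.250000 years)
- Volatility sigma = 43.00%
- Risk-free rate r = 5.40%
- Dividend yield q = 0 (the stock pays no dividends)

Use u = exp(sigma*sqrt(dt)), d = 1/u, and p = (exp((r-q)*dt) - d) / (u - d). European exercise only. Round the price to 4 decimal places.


dt = T/N = 0.250000
u = exp(sigma*sqrt(dt)) = 1.239862; d = 1/u = 0.806541
p = (exp((r-q)*dt) - d) / (u - d) = 0.477822
Discount per step: exp(-r*dt) = 0.986591
Stock lattice S(k, i) with i counting down-moves:
  k=0: S(0,0) = 22.9100
  k=1: S(1,0) = 28.4052; S(1,1) = 18.4779
  k=2: S(2,0) = 35.2186; S(2,1) = 22.9100; S(2,2) = 14.9032
  k=3: S(3,0) = 43.6662; S(3,1) = 28.4052; S(3,2) = 18.4779; S(3,3) = 12.0200
  k=4: S(4,0) = 54.1400; S(4,1) = 35.2186; S(4,2) = 22.9100; S(4,3) = 14.9032; S(4,4) = 9.6946
Terminal payoffs V(N, i) = max(S_T - K, 0):
  V(4,0) = 34.090011; V(4,1) = 15.168570; V(4,2) = 2.860000; V(4,3) = 0.000000; V(4,4) = 0.000000
Backward induction: V(k, i) = exp(-r*dt) * [p * V(k+1, i) + (1-p) * V(k+1, i+1)].
  V(3,0) = exp(-r*dt) * [p*34.090011 + (1-p)*15.168570] = 23.885019
  V(3,1) = exp(-r*dt) * [p*15.168570 + (1-p)*2.860000] = 8.624092
  V(3,2) = exp(-r*dt) * [p*2.860000 + (1-p)*0.000000] = 1.348247
  V(3,3) = exp(-r*dt) * [p*0.000000 + (1-p)*0.000000] = 0.000000
  V(2,0) = exp(-r*dt) * [p*23.885019 + (1-p)*8.624092] = 15.702677
  V(2,1) = exp(-r*dt) * [p*8.624092 + (1-p)*1.348247] = 4.760109
  V(2,2) = exp(-r*dt) * [p*1.348247 + (1-p)*0.000000] = 0.635583
  V(1,0) = exp(-r*dt) * [p*15.702677 + (1-p)*4.760109] = 9.854769
  V(1,1) = exp(-r*dt) * [p*4.760109 + (1-p)*0.635583] = 2.571423
  V(0,0) = exp(-r*dt) * [p*9.854769 + (1-p)*2.571423] = 5.970420

Answer: Price = V(0,0) = 5.9704


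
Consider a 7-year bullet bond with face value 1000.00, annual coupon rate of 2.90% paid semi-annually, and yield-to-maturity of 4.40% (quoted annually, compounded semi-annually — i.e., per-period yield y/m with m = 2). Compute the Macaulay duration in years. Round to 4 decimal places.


Answer: Macaulay duration = 6.3486 years

Derivation:
Coupon per period c = face * coupon_rate / m = 14.500000
Periods per year m = 2; per-period yield y/m = 0.022000
Number of cashflows N = 14
Cashflows (t years, CF_t, discount factor 1/(1+y/m)^(m*t), PV):
  t = 0.5000: CF_t = 14.500000, DF = 0.978474, PV = 14.187867
  t = 1.0000: CF_t = 14.500000, DF = 0.957411, PV = 13.882453
  t = 1.5000: CF_t = 14.500000, DF = 0.936801, PV = 13.583613
  t = 2.0000: CF_t = 14.500000, DF = 0.916635, PV = 13.291207
  t = 2.5000: CF_t = 14.500000, DF = 0.896903, PV = 13.005095
  t = 3.0000: CF_t = 14.500000, DF = 0.877596, PV = 12.725142
  t = 3.5000: CF_t = 14.500000, DF = 0.858704, PV = 12.451215
  t = 4.0000: CF_t = 14.500000, DF = 0.840220, PV = 12.183185
  t = 4.5000: CF_t = 14.500000, DF = 0.822133, PV = 11.920925
  t = 5.0000: CF_t = 14.500000, DF = 0.804435, PV = 11.664310
  t = 5.5000: CF_t = 14.500000, DF = 0.787119, PV = 11.413219
  t = 6.0000: CF_t = 14.500000, DF = 0.770175, PV = 11.167533
  t = 6.5000: CF_t = 14.500000, DF = 0.753596, PV = 10.927136
  t = 7.0000: CF_t = 1014.500000, DF = 0.737373, PV = 748.065301
Price P = sum_t PV_t = 910.468200
Macaulay numerator sum_t t * PV_t:
  t * PV_t at t = 0.5000: 7.093933
  t * PV_t at t = 1.0000: 13.882453
  t * PV_t at t = 1.5000: 20.375420
  t * PV_t at t = 2.0000: 26.582414
  t * PV_t at t = 2.5000: 32.512737
  t * PV_t at t = 3.0000: 38.175425
  t * PV_t at t = 3.5000: 43.579252
  t * PV_t at t = 4.0000: 48.732740
  t * PV_t at t = 4.5000: 53.644161
  t * PV_t at t = 5.0000: 58.321549
  t * PV_t at t = 5.5000: 62.772704
  t * PV_t at t = 6.0000: 67.005199
  t * PV_t at t = 6.5000: 71.026385
  t * PV_t at t = 7.0000: 5236.457104
Macaulay duration D = (sum_t t * PV_t) / P = 5780.161477 / 910.468200 = 6.348559


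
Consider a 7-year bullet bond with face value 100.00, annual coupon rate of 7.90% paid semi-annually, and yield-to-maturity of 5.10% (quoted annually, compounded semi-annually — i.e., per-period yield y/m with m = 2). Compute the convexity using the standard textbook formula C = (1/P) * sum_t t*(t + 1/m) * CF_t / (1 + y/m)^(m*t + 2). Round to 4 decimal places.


Answer: Convexity = 37.0858

Derivation:
Coupon per period c = face * coupon_rate / m = 3.950000
Periods per year m = 2; per-period yield y/m = 0.025500
Number of cashflows N = 14
Cashflows (t years, CF_t, discount factor 1/(1+y/m)^(m*t), PV):
  t = 0.5000: CF_t = 3.950000, DF = 0.975134, PV = 3.851780
  t = 1.0000: CF_t = 3.950000, DF = 0.950886, PV = 3.756002
  t = 1.5000: CF_t = 3.950000, DF = 0.927242, PV = 3.662605
  t = 2.0000: CF_t = 3.950000, DF = 0.904185, PV = 3.571531
  t = 2.5000: CF_t = 3.950000, DF = 0.881702, PV = 3.482722
  t = 3.0000: CF_t = 3.950000, DF = 0.859777, PV = 3.396121
  t = 3.5000: CF_t = 3.950000, DF = 0.838398, PV = 3.311673
  t = 4.0000: CF_t = 3.950000, DF = 0.817551, PV = 3.229325
  t = 4.5000: CF_t = 3.950000, DF = 0.797222, PV = 3.149025
  t = 5.0000: CF_t = 3.950000, DF = 0.777398, PV = 3.070722
  t = 5.5000: CF_t = 3.950000, DF = 0.758067, PV = 2.994365
  t = 6.0000: CF_t = 3.950000, DF = 0.739217, PV = 2.919908
  t = 6.5000: CF_t = 3.950000, DF = 0.720836, PV = 2.847301
  t = 7.0000: CF_t = 103.950000, DF = 0.702912, PV = 73.067658
Price P = sum_t PV_t = 116.310737
Convexity numerator sum_t t*(t + 1/m) * CF_t / (1+y/m)^(m*t + 2):
  t = 0.5000: term = 1.831303
  t = 1.0000: term = 5.357297
  t = 1.5000: term = 10.448165
  t = 2.0000: term = 16.980603
  t = 2.5000: term = 24.837547
  t = 3.0000: term = 33.907914
  t = 3.5000: term = 44.086350
  t = 4.0000: term = 55.272989
  t = 4.5000: term = 67.373220
  t = 5.0000: term = 80.297461
  t = 5.5000: term = 93.960949
  t = 6.0000: term = 108.283528
  t = 6.5000: term = 123.189452
  t = 7.0000: term = 3647.650014
Convexity = (1/P) * sum = 4313.476792 / 116.310737 = 37.085800


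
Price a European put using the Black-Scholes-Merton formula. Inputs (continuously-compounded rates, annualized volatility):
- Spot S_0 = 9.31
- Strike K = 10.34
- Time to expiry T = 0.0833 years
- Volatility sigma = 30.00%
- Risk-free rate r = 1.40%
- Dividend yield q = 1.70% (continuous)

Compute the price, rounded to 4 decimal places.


Answer: Price = 1.0773

Derivation:
d1 = (ln(S/K) + (r - q + 0.5*sigma^2) * T) / (sigma * sqrt(T)) = -1.17147222
d2 = d1 - sigma * sqrt(T) = -1.25805744
exp(-rT) = 0.99883448; exp(-qT) = 0.99858490
P = K * exp(-rT) * N(-d2) - S_0 * exp(-qT) * N(-d1)
N(-d1) = 0.87929549; N(-d2) = 0.89581451
P = 10.3400 * 0.99883448 * 0.89581451 - 9.3100 * 0.99858490 * 0.87929549 = 1.0773


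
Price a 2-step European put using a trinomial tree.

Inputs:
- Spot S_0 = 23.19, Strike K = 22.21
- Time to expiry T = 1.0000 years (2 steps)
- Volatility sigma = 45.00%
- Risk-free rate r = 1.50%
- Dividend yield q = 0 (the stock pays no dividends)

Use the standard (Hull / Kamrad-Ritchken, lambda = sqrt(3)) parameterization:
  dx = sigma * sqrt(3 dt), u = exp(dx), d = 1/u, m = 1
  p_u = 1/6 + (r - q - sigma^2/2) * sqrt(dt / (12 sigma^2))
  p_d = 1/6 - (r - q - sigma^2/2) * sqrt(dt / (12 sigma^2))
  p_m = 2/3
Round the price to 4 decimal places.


dt = T/N = 0.500000; dx = sigma*sqrt(3*dt) = 0.551135
u = exp(dx) = 1.735222; d = 1/u = 0.576295
p_u = 0.127543, p_m = 0.666667, p_d = 0.205790
Discount per step: exp(-r*dt) = 0.992528
Stock lattice S(k, j) with j the centered position index:
  k=0: S(0,+0) = 23.1900
  k=1: S(1,-1) = 13.3643; S(1,+0) = 23.1900; S(1,+1) = 40.2398
  k=2: S(2,-2) = 7.7018; S(2,-1) = 13.3643; S(2,+0) = 23.1900; S(2,+1) = 40.2398; S(2,+2) = 69.8250
Terminal payoffs V(N, j) = max(K - S_T, 0):
  V(2,-2) = 14.508225; V(2,-1) = 8.845714; V(2,+0) = 0.000000; V(2,+1) = 0.000000; V(2,+2) = 0.000000
Backward induction: V(k, j) = exp(-r*dt) * [p_u * V(k+1, j+1) + p_m * V(k+1, j) + p_d * V(k+1, j-1)]
  V(1,-1) = exp(-r*dt) * [p_u*0.000000 + p_m*8.845714 + p_d*14.508225] = 8.816425
  V(1,+0) = exp(-r*dt) * [p_u*0.000000 + p_m*0.000000 + p_d*8.845714] = 1.806762
  V(1,+1) = exp(-r*dt) * [p_u*0.000000 + p_m*0.000000 + p_d*0.000000] = 0.000000
  V(0,+0) = exp(-r*dt) * [p_u*0.000000 + p_m*1.806762 + p_d*8.816425] = 2.996287

Answer: Price = V(0,0) = 2.9963
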